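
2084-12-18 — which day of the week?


Date: December 18, 2084
Anchor: Jan 1, 2084. With p = 2084 - 1 = 2083: (p + p//4 - p//100 + p//400) mod 7 = (2083 + 520 - 20 + 5) mod 7 = 2588 mod 7 = 5 -> Saturday (Mon=0 ... Sun=6)
Days before December (Jan-Nov): 335; offset = 335 + 18 - 1 = 352
Weekday index = (5 + 352) mod 7 = 0

Day of the week: Monday


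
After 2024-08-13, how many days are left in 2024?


Day of year: 226 of 366
Remaining = 366 - 226

140 days


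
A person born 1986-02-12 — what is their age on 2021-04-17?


Birth: 1986-02-12
Reference: 2021-04-17
Year difference: 2021 - 1986 = 35

35 years old


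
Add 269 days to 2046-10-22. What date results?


Start: 2046-10-22, add 269 days
October 2046 has 31 days: 31 - 22 = 9 days to October 31 -> 260 left
November 2046 has 30 days -> 230 left
December 2046 has 31 days -> 199 left
January 2047 has 31 days -> 168 left
February 2047 has 28 days -> 140 left
March 2047 has 31 days -> 109 left
April 2047 has 30 days -> 79 left
May 2047 has 31 days -> 48 left
June 2047 has 30 days -> 18 left
July 2047: 18 <= 31 -> lands on July 18

Result: 2047-07-18


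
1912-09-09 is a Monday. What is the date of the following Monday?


Current: Monday
Target: Monday
Days ahead: 7

Next Monday: 1912-09-16


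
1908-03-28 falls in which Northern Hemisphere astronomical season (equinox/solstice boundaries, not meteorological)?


Date: March 28
Astronomical Spring (approx.; exact equinox/solstice day varies by year): March 20 to June 20
March 28 falls within the Spring window

Spring


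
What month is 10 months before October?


October is month 10
10 - 10 = 0; wrap: 0 + 12 = 12

December


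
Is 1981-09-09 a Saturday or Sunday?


Anchor: Jan 1, 1981. With p = 1981 - 1 = 1980: (p + p//4 - p//100 + p//400) mod 7 = (1980 + 495 - 19 + 4) mod 7 = 2460 mod 7 = 3 -> Thursday (Mon=0 ... Sun=6)
Day of year: 252; offset = 251
Weekday index = (3 + 251) mod 7 = 2 -> Wednesday
Weekend days: Saturday, Sunday

No


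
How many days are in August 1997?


August 1997

31 days


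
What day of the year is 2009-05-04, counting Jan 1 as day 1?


Date: May 4, 2009
Days in months 1 through 4: 120
Plus 4 days in May

Day of year: 124


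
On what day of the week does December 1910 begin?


Target: December 1, 1910
Anchor: Jan 1, 1910. With p = 1910 - 1 = 1909: (p + p//4 - p//100 + p//400) mod 7 = (1909 + 477 - 19 + 4) mod 7 = 2371 mod 7 = 5 -> Saturday (Mon=0 ... Sun=6)
Days before December (Jan-Nov): 334 days
Weekday index = (5 + 334) mod 7 = 3

Thursday


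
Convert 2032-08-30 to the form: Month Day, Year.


ISO 2032-08-30 parses as year=2032, month=08, day=30
Month 8 -> August

August 30, 2032


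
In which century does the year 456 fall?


Century = (year - 1) // 100 + 1
= (456 - 1) // 100 + 1
= 455 // 100 + 1
= 4 + 1

5th century


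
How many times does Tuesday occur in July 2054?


July 2054 has 31 days
Anchor: Jan 1, 2054. With p = 2054 - 1 = 2053: (p + p//4 - p//100 + p//400) mod 7 = (2053 + 513 - 20 + 5) mod 7 = 2551 mod 7 = 3 -> Thursday (Mon=0 ... Sun=6)
Days before July (Jan-Jun): 181; July 1 index = (3 + 181) mod 7 = 2 -> Wednesday
First Tuesday is July 7
Tuesdays: 7, 14, 21, 28

4 Tuesdays


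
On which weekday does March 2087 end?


March 2087 has 31 days
Anchor: Jan 1, 2087. With p = 2087 - 1 = 2086: (p + p//4 - p//100 + p//400) mod 7 = (2086 + 521 - 20 + 5) mod 7 = 2592 mod 7 = 2 -> Wednesday (Mon=0 ... Sun=6)
Days before March (Jan-Feb): 59; March 1 index = (2 + 59) mod 7 = 5 -> Saturday
Last day offset: 31 - 1 = 30 days
Weekday index = (5 + 30) mod 7 = 0

Monday, March 31


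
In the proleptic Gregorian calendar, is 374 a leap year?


Gregorian leap year rule: divisible by 4, but not by 100, unless also by 400.
374 is not divisible by 4 -> not a leap year

No


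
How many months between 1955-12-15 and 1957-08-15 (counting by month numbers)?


From December 1955 to August 1957
2 years * 12 = 24 months, minus 4 months = 20

20 months


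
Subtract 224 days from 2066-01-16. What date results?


Start: 2066-01-16, subtract 224 days
Back 16 days from January 16 reaches December 31, 2065 -> 208 left
December 2065 has 31 days -> back to November 30, 2065 -> 177 left
November 2065 has 30 days -> back to October 31, 2065 -> 147 left
October 2065 has 31 days -> back to September 30, 2065 -> 116 left
September 2065 has 30 days -> back to August 31, 2065 -> 86 left
August 2065 has 31 days -> back to July 31, 2065 -> 55 left
July 2065 has 31 days -> back to June 30, 2065 -> 24 left
June 2065: 30 - 24 = 6 -> lands on June 6

Result: 2065-06-06


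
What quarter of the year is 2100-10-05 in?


Month: October (month 10)
Q1: Jan-Mar, Q2: Apr-Jun, Q3: Jul-Sep, Q4: Oct-Dec

Q4


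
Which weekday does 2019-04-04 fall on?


Date: April 4, 2019
Anchor: Jan 1, 2019. With p = 2019 - 1 = 2018: (p + p//4 - p//100 + p//400) mod 7 = (2018 + 504 - 20 + 5) mod 7 = 2507 mod 7 = 1 -> Tuesday (Mon=0 ... Sun=6)
Days before April (Jan-Mar): 90; offset = 90 + 4 - 1 = 93
Weekday index = (1 + 93) mod 7 = 3

Day of the week: Thursday


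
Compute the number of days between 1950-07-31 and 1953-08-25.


From 1950-07-31 to 1953-08-25
1950-07-31: days before July = 31 + 28 + 31 + 30 + 31 + 30 = 181 (1950 is not a leap year); day of year = 181 + 31 = 212
1953-08-25: days before August = 31 + 28 + 31 + 30 + 31 + 30 + 31 = 212 (1953 is not a leap year); day of year = 212 + 25 = 237
Rest of 1950: 365 - 212 = 153
Full years 1951 (365), 1952 (366): 731
Total = 153 + 731 + 237 = 1121

1121 days


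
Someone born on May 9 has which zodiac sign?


Date: May 9
Conventional tropical zodiac dates: Taurus from April 20 onward; Gemini starts May 21
May 9 falls within the Taurus range

Taurus


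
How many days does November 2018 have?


November 2018

30 days


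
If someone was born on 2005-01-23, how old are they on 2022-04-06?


Birth: 2005-01-23
Reference: 2022-04-06
Year difference: 2022 - 2005 = 17

17 years old


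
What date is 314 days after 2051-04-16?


Start: 2051-04-16, add 314 days
April 2051 has 30 days: 30 - 16 = 14 days to April 30 -> 300 left
May 2051 has 31 days -> 269 left
June 2051 has 30 days -> 239 left
July 2051 has 31 days -> 208 left
August 2051 has 31 days -> 177 left
September 2051 has 30 days -> 147 left
October 2051 has 31 days -> 116 left
November 2051 has 30 days -> 86 left
December 2051 has 31 days -> 55 left
January 2052 has 31 days -> 24 left
February 2052: 24 <= 29 -> lands on February 24

Result: 2052-02-24


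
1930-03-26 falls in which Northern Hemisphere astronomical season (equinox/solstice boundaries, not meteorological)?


Date: March 26
Astronomical Spring (approx.; exact equinox/solstice day varies by year): March 20 to June 20
March 26 falls within the Spring window

Spring


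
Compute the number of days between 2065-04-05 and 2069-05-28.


From 2065-04-05 to 2069-05-28
2065-04-05: days before April = 31 + 28 + 31 = 90 (2065 is not a leap year); day of year = 90 + 5 = 95
2069-05-28: days before May = 31 + 28 + 31 + 30 = 120 (2069 is not a leap year); day of year = 120 + 28 = 148
Rest of 2065: 365 - 95 = 270
Full years 2066 (365), 2067 (365), 2068 (366): 1096
Total = 270 + 1096 + 148 = 1514

1514 days


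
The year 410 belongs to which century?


Century = (year - 1) // 100 + 1
= (410 - 1) // 100 + 1
= 409 // 100 + 1
= 4 + 1

5th century


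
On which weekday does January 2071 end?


January 2071 has 31 days
Anchor: Jan 1, 2071. With p = 2071 - 1 = 2070: (p + p//4 - p//100 + p//400) mod 7 = (2070 + 517 - 20 + 5) mod 7 = 2572 mod 7 = 3 -> Thursday (Mon=0 ... Sun=6)
January 1 is the anchor itself -> Thursday
Last day offset: 31 - 1 = 30 days
Weekday index = (3 + 30) mod 7 = 5

Saturday, January 31


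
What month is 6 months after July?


July is month 7
7 + 6 = 13; wrap: 13 - 12 = 1

January


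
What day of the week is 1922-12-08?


Date: December 8, 1922
Anchor: Jan 1, 1922. With p = 1922 - 1 = 1921: (p + p//4 - p//100 + p//400) mod 7 = (1921 + 480 - 19 + 4) mod 7 = 2386 mod 7 = 6 -> Sunday (Mon=0 ... Sun=6)
Days before December (Jan-Nov): 334; offset = 334 + 8 - 1 = 341
Weekday index = (6 + 341) mod 7 = 4

Day of the week: Friday


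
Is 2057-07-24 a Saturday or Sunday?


Anchor: Jan 1, 2057. With p = 2057 - 1 = 2056: (p + p//4 - p//100 + p//400) mod 7 = (2056 + 514 - 20 + 5) mod 7 = 2555 mod 7 = 0 -> Monday (Mon=0 ... Sun=6)
Day of year: 205; offset = 204
Weekday index = (0 + 204) mod 7 = 1 -> Tuesday
Weekend days: Saturday, Sunday

No


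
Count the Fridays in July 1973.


July 1973 has 31 days
Anchor: Jan 1, 1973. With p = 1973 - 1 = 1972: (p + p//4 - p//100 + p//400) mod 7 = (1972 + 493 - 19 + 4) mod 7 = 2450 mod 7 = 0 -> Monday (Mon=0 ... Sun=6)
Days before July (Jan-Jun): 181; July 1 index = (0 + 181) mod 7 = 6 -> Sunday
First Friday is July 6
Fridays: 6, 13, 20, 27

4 Fridays


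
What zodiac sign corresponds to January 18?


Date: January 18
Conventional tropical zodiac dates: Capricorn from December 22 onward; Aquarius starts January 20
January 18 falls within the Capricorn range

Capricorn


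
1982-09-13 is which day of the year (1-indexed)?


Date: September 13, 1982
Days in months 1 through 8: 243
Plus 13 days in September

Day of year: 256


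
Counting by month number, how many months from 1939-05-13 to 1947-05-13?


From May 1939 to May 1947
8 years * 12 = 96 months = 96

96 months


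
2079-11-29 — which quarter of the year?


Month: November (month 11)
Q1: Jan-Mar, Q2: Apr-Jun, Q3: Jul-Sep, Q4: Oct-Dec

Q4


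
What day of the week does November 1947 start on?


Target: November 1, 1947
Anchor: Jan 1, 1947. With p = 1947 - 1 = 1946: (p + p//4 - p//100 + p//400) mod 7 = (1946 + 486 - 19 + 4) mod 7 = 2417 mod 7 = 2 -> Wednesday (Mon=0 ... Sun=6)
Days before November (Jan-Oct): 304 days
Weekday index = (2 + 304) mod 7 = 5

Saturday


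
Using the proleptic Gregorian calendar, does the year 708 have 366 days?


Gregorian leap year rule: divisible by 4, but not by 100, unless also by 400.
708 is divisible by 4 but not 100 -> leap year

Yes


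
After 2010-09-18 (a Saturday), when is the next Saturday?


Current: Saturday
Target: Saturday
Days ahead: 7

Next Saturday: 2010-09-25


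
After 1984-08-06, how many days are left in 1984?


Day of year: 219 of 366
Remaining = 366 - 219

147 days


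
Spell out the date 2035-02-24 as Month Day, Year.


ISO 2035-02-24 parses as year=2035, month=02, day=24
Month 2 -> February

February 24, 2035


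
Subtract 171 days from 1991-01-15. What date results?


Start: 1991-01-15, subtract 171 days
Back 15 days from January 15 reaches December 31, 1990 -> 156 left
December 1990 has 31 days -> back to November 30, 1990 -> 125 left
November 1990 has 30 days -> back to October 31, 1990 -> 95 left
October 1990 has 31 days -> back to September 30, 1990 -> 64 left
September 1990 has 30 days -> back to August 31, 1990 -> 34 left
August 1990 has 31 days -> back to July 31, 1990 -> 3 left
July 1990: 31 - 3 = 28 -> lands on July 28

Result: 1990-07-28


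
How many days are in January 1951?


January 1951

31 days


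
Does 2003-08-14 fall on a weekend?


Anchor: Jan 1, 2003. With p = 2003 - 1 = 2002: (p + p//4 - p//100 + p//400) mod 7 = (2002 + 500 - 20 + 5) mod 7 = 2487 mod 7 = 2 -> Wednesday (Mon=0 ... Sun=6)
Day of year: 226; offset = 225
Weekday index = (2 + 225) mod 7 = 3 -> Thursday
Weekend days: Saturday, Sunday

No


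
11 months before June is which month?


June is month 6
6 - 11 = -5; wrap: -5 + 12 = 7

July


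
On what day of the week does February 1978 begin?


Target: February 1, 1978
Anchor: Jan 1, 1978. With p = 1978 - 1 = 1977: (p + p//4 - p//100 + p//400) mod 7 = (1977 + 494 - 19 + 4) mod 7 = 2456 mod 7 = 6 -> Sunday (Mon=0 ... Sun=6)
Days before February (Jan): 31 days
Weekday index = (6 + 31) mod 7 = 2

Wednesday


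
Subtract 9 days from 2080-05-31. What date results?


Start: 2080-05-31, subtract 9 days
31 - 9 = 22 stays within May 2080

Result: 2080-05-22


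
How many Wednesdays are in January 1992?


January 1992 has 31 days
Anchor: Jan 1, 1992. With p = 1992 - 1 = 1991: (p + p//4 - p//100 + p//400) mod 7 = (1991 + 497 - 19 + 4) mod 7 = 2473 mod 7 = 2 -> Wednesday (Mon=0 ... Sun=6)
January 1 is the anchor itself -> Wednesday
First Wednesday is January 1
Wednesdays: 1, 8, 15, 22, 29

5 Wednesdays


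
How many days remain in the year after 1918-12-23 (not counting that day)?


Day of year: 357 of 365
Remaining = 365 - 357

8 days


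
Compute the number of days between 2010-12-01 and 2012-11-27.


From 2010-12-01 to 2012-11-27
2010-12-01: days before December = 31 + 28 + 31 + 30 + 31 + 30 + 31 + 31 + 30 + 31 + 30 = 334 (2010 is not a leap year); day of year = 334 + 1 = 335
2012-11-27: days before November = 31 + 29 + 31 + 30 + 31 + 30 + 31 + 31 + 30 + 31 = 305 (2012 is a leap year); day of year = 305 + 27 = 332
Rest of 2010: 365 - 335 = 30
Full years 2011 (365): 365
Total = 30 + 365 + 332 = 727

727 days


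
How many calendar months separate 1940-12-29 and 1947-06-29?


From December 1940 to June 1947
7 years * 12 = 84 months, minus 6 months = 78

78 months


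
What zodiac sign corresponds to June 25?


Date: June 25
Conventional tropical zodiac dates: Cancer from June 21 onward; Leo starts July 23
June 25 falls within the Cancer range

Cancer


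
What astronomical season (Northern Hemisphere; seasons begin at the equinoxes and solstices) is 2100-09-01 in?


Date: September 1
Astronomical Summer (approx.; exact equinox/solstice day varies by year): June 21 to September 21
September 1 falls within the Summer window

Summer


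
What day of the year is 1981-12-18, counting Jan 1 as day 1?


Date: December 18, 1981
Days in months 1 through 11: 334
Plus 18 days in December

Day of year: 352


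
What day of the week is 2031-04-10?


Date: April 10, 2031
Anchor: Jan 1, 2031. With p = 2031 - 1 = 2030: (p + p//4 - p//100 + p//400) mod 7 = (2030 + 507 - 20 + 5) mod 7 = 2522 mod 7 = 2 -> Wednesday (Mon=0 ... Sun=6)
Days before April (Jan-Mar): 90; offset = 90 + 10 - 1 = 99
Weekday index = (2 + 99) mod 7 = 3

Day of the week: Thursday


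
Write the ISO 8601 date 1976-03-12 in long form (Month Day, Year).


ISO 1976-03-12 parses as year=1976, month=03, day=12
Month 3 -> March

March 12, 1976


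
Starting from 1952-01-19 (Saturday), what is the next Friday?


Current: Saturday
Target: Friday
Days ahead: 6

Next Friday: 1952-01-25


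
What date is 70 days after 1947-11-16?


Start: 1947-11-16, add 70 days
November 1947 has 30 days: 30 - 16 = 14 days to November 30 -> 56 left
December 1947 has 31 days -> 25 left
January 1948: 25 <= 31 -> lands on January 25

Result: 1948-01-25


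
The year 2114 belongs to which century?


Century = (year - 1) // 100 + 1
= (2114 - 1) // 100 + 1
= 2113 // 100 + 1
= 21 + 1

22nd century


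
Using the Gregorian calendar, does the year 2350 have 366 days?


Gregorian leap year rule: divisible by 4, but not by 100, unless also by 400.
2350 is not divisible by 4 -> not a leap year

No


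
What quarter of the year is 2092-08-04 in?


Month: August (month 8)
Q1: Jan-Mar, Q2: Apr-Jun, Q3: Jul-Sep, Q4: Oct-Dec

Q3


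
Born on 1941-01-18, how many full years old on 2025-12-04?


Birth: 1941-01-18
Reference: 2025-12-04
Year difference: 2025 - 1941 = 84

84 years old


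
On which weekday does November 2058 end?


November 2058 has 30 days
Anchor: Jan 1, 2058. With p = 2058 - 1 = 2057: (p + p//4 - p//100 + p//400) mod 7 = (2057 + 514 - 20 + 5) mod 7 = 2556 mod 7 = 1 -> Tuesday (Mon=0 ... Sun=6)
Days before November (Jan-Oct): 304; November 1 index = (1 + 304) mod 7 = 4 -> Friday
Last day offset: 30 - 1 = 29 days
Weekday index = (4 + 29) mod 7 = 5

Saturday, November 30


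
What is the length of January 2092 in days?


January 2092

31 days


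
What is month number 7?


Month 7 of 12

July


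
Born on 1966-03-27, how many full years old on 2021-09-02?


Birth: 1966-03-27
Reference: 2021-09-02
Year difference: 2021 - 1966 = 55

55 years old


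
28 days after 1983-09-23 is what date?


Start: 1983-09-23, add 28 days
September 1983 has 30 days: 30 - 23 = 7 days to September 30 -> 21 left
October 1983: 21 <= 31 -> lands on October 21

Result: 1983-10-21


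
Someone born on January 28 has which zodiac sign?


Date: January 28
Conventional tropical zodiac dates: Aquarius from January 20 onward; Pisces starts February 19
January 28 falls within the Aquarius range

Aquarius


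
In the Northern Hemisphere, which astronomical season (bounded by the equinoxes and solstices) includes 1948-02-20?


Date: February 20
Astronomical Winter (approx.; exact equinox/solstice day varies by year): December 21 to March 19
February 20 falls within the Winter window

Winter


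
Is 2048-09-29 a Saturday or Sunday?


Anchor: Jan 1, 2048. With p = 2048 - 1 = 2047: (p + p//4 - p//100 + p//400) mod 7 = (2047 + 511 - 20 + 5) mod 7 = 2543 mod 7 = 2 -> Wednesday (Mon=0 ... Sun=6)
Day of year: 273; offset = 272
Weekday index = (2 + 272) mod 7 = 1 -> Tuesday
Weekend days: Saturday, Sunday

No


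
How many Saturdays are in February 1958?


February 1958 has 28 days
Anchor: Jan 1, 1958. With p = 1958 - 1 = 1957: (p + p//4 - p//100 + p//400) mod 7 = (1957 + 489 - 19 + 4) mod 7 = 2431 mod 7 = 2 -> Wednesday (Mon=0 ... Sun=6)
Days before February (Jan): 31; February 1 index = (2 + 31) mod 7 = 5 -> Saturday
First Saturday is February 1
Saturdays: 1, 8, 15, 22

4 Saturdays


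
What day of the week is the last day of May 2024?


May 2024 has 31 days
Anchor: Jan 1, 2024. With p = 2024 - 1 = 2023: (p + p//4 - p//100 + p//400) mod 7 = (2023 + 505 - 20 + 5) mod 7 = 2513 mod 7 = 0 -> Monday (Mon=0 ... Sun=6)
Days before May (Jan-Apr): 121; May 1 index = (0 + 121) mod 7 = 2 -> Wednesday
Last day offset: 31 - 1 = 30 days
Weekday index = (2 + 30) mod 7 = 4

Friday, May 31


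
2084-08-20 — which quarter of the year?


Month: August (month 8)
Q1: Jan-Mar, Q2: Apr-Jun, Q3: Jul-Sep, Q4: Oct-Dec

Q3


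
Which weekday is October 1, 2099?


Target: October 1, 2099
Anchor: Jan 1, 2099. With p = 2099 - 1 = 2098: (p + p//4 - p//100 + p//400) mod 7 = (2098 + 524 - 20 + 5) mod 7 = 2607 mod 7 = 3 -> Thursday (Mon=0 ... Sun=6)
Days before October (Jan-Sep): 273 days
Weekday index = (3 + 273) mod 7 = 3

Thursday


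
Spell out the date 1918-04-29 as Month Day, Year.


ISO 1918-04-29 parses as year=1918, month=04, day=29
Month 4 -> April

April 29, 1918


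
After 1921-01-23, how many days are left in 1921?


Day of year: 23 of 365
Remaining = 365 - 23

342 days


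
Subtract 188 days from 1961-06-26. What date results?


Start: 1961-06-26, subtract 188 days
Back 26 days from June 26 reaches May 31, 1961 -> 162 left
May 1961 has 31 days -> back to April 30, 1961 -> 131 left
April 1961 has 30 days -> back to March 31, 1961 -> 101 left
March 1961 has 31 days -> back to February 28, 1961 -> 70 left
February 1961 has 28 days -> back to January 31, 1961 -> 42 left
January 1961 has 31 days -> back to December 31, 1960 -> 11 left
December 1960: 31 - 11 = 20 -> lands on December 20

Result: 1960-12-20


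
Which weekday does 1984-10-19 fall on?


Date: October 19, 1984
Anchor: Jan 1, 1984. With p = 1984 - 1 = 1983: (p + p//4 - p//100 + p//400) mod 7 = (1983 + 495 - 19 + 4) mod 7 = 2463 mod 7 = 6 -> Sunday (Mon=0 ... Sun=6)
Days before October (Jan-Sep): 274; offset = 274 + 19 - 1 = 292
Weekday index = (6 + 292) mod 7 = 4

Day of the week: Friday


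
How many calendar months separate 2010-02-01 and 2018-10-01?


From February 2010 to October 2018
8 years * 12 = 96 months, plus 8 months = 104

104 months


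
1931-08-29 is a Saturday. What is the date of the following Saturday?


Current: Saturday
Target: Saturday
Days ahead: 7

Next Saturday: 1931-09-05


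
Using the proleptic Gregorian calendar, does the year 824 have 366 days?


Gregorian leap year rule: divisible by 4, but not by 100, unless also by 400.
824 is divisible by 4 but not 100 -> leap year

Yes


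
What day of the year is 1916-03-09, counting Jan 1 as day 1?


Date: March 9, 1916
Days in months 1 through 2: 60
Plus 9 days in March

Day of year: 69


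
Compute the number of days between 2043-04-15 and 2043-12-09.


From 2043-04-15 to 2043-12-09
2043-04-15: days before April = 31 + 28 + 31 = 90 (2043 is not a leap year); day of year = 90 + 15 = 105
2043-12-09: days before December = 31 + 28 + 31 + 30 + 31 + 30 + 31 + 31 + 30 + 31 + 30 = 334 (2043 is not a leap year); day of year = 334 + 9 = 343
Same year: 343 - 105 = 238

238 days


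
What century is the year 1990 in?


Century = (year - 1) // 100 + 1
= (1990 - 1) // 100 + 1
= 1989 // 100 + 1
= 19 + 1

20th century


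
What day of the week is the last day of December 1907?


December 1907 has 31 days
Anchor: Jan 1, 1907. With p = 1907 - 1 = 1906: (p + p//4 - p//100 + p//400) mod 7 = (1906 + 476 - 19 + 4) mod 7 = 2367 mod 7 = 1 -> Tuesday (Mon=0 ... Sun=6)
Days before December (Jan-Nov): 334; December 1 index = (1 + 334) mod 7 = 6 -> Sunday
Last day offset: 31 - 1 = 30 days
Weekday index = (6 + 30) mod 7 = 1

Tuesday, December 31


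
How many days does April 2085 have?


April 2085

30 days


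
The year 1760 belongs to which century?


Century = (year - 1) // 100 + 1
= (1760 - 1) // 100 + 1
= 1759 // 100 + 1
= 17 + 1

18th century


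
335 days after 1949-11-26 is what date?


Start: 1949-11-26, add 335 days
November 1949 has 30 days: 30 - 26 = 4 days to November 30 -> 331 left
December 1949 has 31 days -> 300 left
January 1950 has 31 days -> 269 left
February 1950 has 28 days -> 241 left
March 1950 has 31 days -> 210 left
April 1950 has 30 days -> 180 left
May 1950 has 31 days -> 149 left
June 1950 has 30 days -> 119 left
July 1950 has 31 days -> 88 left
August 1950 has 31 days -> 57 left
September 1950 has 30 days -> 27 left
October 1950: 27 <= 31 -> lands on October 27

Result: 1950-10-27


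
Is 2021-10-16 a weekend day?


Anchor: Jan 1, 2021. With p = 2021 - 1 = 2020: (p + p//4 - p//100 + p//400) mod 7 = (2020 + 505 - 20 + 5) mod 7 = 2510 mod 7 = 4 -> Friday (Mon=0 ... Sun=6)
Day of year: 289; offset = 288
Weekday index = (4 + 288) mod 7 = 5 -> Saturday
Weekend days: Saturday, Sunday

Yes


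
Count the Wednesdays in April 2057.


April 2057 has 30 days
Anchor: Jan 1, 2057. With p = 2057 - 1 = 2056: (p + p//4 - p//100 + p//400) mod 7 = (2056 + 514 - 20 + 5) mod 7 = 2555 mod 7 = 0 -> Monday (Mon=0 ... Sun=6)
Days before April (Jan-Mar): 90; April 1 index = (0 + 90) mod 7 = 6 -> Sunday
First Wednesday is April 4
Wednesdays: 4, 11, 18, 25

4 Wednesdays


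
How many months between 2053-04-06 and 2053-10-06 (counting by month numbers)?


From April 2053 to October 2053
0 years * 12 = 0 months, plus 6 months = 6

6 months


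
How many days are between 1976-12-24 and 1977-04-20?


From 1976-12-24 to 1977-04-20
1976-12-24: days before December = 31 + 29 + 31 + 30 + 31 + 30 + 31 + 31 + 30 + 31 + 30 = 335 (1976 is a leap year); day of year = 335 + 24 = 359
1977-04-20: days before April = 31 + 28 + 31 = 90 (1977 is not a leap year); day of year = 90 + 20 = 110
Rest of 1976: 366 - 359 = 7
Total = 7 + 110 = 117

117 days


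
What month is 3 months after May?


May is month 5
5 + 3 = 8

August


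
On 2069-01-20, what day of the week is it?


Date: January 20, 2069
Anchor: Jan 1, 2069. With p = 2069 - 1 = 2068: (p + p//4 - p//100 + p//400) mod 7 = (2068 + 517 - 20 + 5) mod 7 = 2570 mod 7 = 1 -> Tuesday (Mon=0 ... Sun=6)
Days into year = 20 - 1 = 19
Weekday index = (1 + 19) mod 7 = 6

Day of the week: Sunday


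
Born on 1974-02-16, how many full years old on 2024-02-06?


Birth: 1974-02-16
Reference: 2024-02-06
Year difference: 2024 - 1974 = 50
Birthday not yet reached in 2024, subtract 1

49 years old


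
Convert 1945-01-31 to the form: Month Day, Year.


ISO 1945-01-31 parses as year=1945, month=01, day=31
Month 1 -> January

January 31, 1945


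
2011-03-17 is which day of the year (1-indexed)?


Date: March 17, 2011
Days in months 1 through 2: 59
Plus 17 days in March

Day of year: 76


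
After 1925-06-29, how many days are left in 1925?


Day of year: 180 of 365
Remaining = 365 - 180

185 days


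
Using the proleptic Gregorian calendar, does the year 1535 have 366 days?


Gregorian leap year rule: divisible by 4, but not by 100, unless also by 400.
1535 is not divisible by 4 -> not a leap year

No


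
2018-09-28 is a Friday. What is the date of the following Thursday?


Current: Friday
Target: Thursday
Days ahead: 6

Next Thursday: 2018-10-04


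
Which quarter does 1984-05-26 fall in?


Month: May (month 5)
Q1: Jan-Mar, Q2: Apr-Jun, Q3: Jul-Sep, Q4: Oct-Dec

Q2


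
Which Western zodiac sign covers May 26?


Date: May 26
Conventional tropical zodiac dates: Gemini from May 21 onward; Cancer starts June 21
May 26 falls within the Gemini range

Gemini


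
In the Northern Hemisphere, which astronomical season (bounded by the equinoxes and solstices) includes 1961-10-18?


Date: October 18
Astronomical Autumn (approx.; exact equinox/solstice day varies by year): September 22 to December 20
October 18 falls within the Autumn window

Autumn


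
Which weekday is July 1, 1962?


Target: July 1, 1962
Anchor: Jan 1, 1962. With p = 1962 - 1 = 1961: (p + p//4 - p//100 + p//400) mod 7 = (1961 + 490 - 19 + 4) mod 7 = 2436 mod 7 = 0 -> Monday (Mon=0 ... Sun=6)
Days before July (Jan-Jun): 181 days
Weekday index = (0 + 181) mod 7 = 6

Sunday


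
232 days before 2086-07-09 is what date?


Start: 2086-07-09, subtract 232 days
Back 9 days from July 9 reaches June 30, 2086 -> 223 left
June 2086 has 30 days -> back to May 31, 2086 -> 193 left
May 2086 has 31 days -> back to April 30, 2086 -> 162 left
April 2086 has 30 days -> back to March 31, 2086 -> 132 left
March 2086 has 31 days -> back to February 28, 2086 -> 101 left
February 2086 has 28 days -> back to January 31, 2086 -> 73 left
January 2086 has 31 days -> back to December 31, 2085 -> 42 left
December 2085 has 31 days -> back to November 30, 2085 -> 11 left
November 2085: 30 - 11 = 19 -> lands on November 19

Result: 2085-11-19


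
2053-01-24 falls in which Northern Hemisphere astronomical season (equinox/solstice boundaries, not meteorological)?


Date: January 24
Astronomical Winter (approx.; exact equinox/solstice day varies by year): December 21 to March 19
January 24 falls within the Winter window

Winter


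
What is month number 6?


Month 6 of 12

June


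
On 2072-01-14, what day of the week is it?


Date: January 14, 2072
Anchor: Jan 1, 2072. With p = 2072 - 1 = 2071: (p + p//4 - p//100 + p//400) mod 7 = (2071 + 517 - 20 + 5) mod 7 = 2573 mod 7 = 4 -> Friday (Mon=0 ... Sun=6)
Days into year = 14 - 1 = 13
Weekday index = (4 + 13) mod 7 = 3

Day of the week: Thursday


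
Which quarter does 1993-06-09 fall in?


Month: June (month 6)
Q1: Jan-Mar, Q2: Apr-Jun, Q3: Jul-Sep, Q4: Oct-Dec

Q2


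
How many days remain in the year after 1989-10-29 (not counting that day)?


Day of year: 302 of 365
Remaining = 365 - 302

63 days


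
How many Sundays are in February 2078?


February 2078 has 28 days
Anchor: Jan 1, 2078. With p = 2078 - 1 = 2077: (p + p//4 - p//100 + p//400) mod 7 = (2077 + 519 - 20 + 5) mod 7 = 2581 mod 7 = 5 -> Saturday (Mon=0 ... Sun=6)
Days before February (Jan): 31; February 1 index = (5 + 31) mod 7 = 1 -> Tuesday
First Sunday is February 6
Sundays: 6, 13, 20, 27

4 Sundays


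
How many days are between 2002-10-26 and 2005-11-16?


From 2002-10-26 to 2005-11-16
2002-10-26: days before October = 31 + 28 + 31 + 30 + 31 + 30 + 31 + 31 + 30 = 273 (2002 is not a leap year); day of year = 273 + 26 = 299
2005-11-16: days before November = 31 + 28 + 31 + 30 + 31 + 30 + 31 + 31 + 30 + 31 = 304 (2005 is not a leap year); day of year = 304 + 16 = 320
Rest of 2002: 365 - 299 = 66
Full years 2003 (365), 2004 (366): 731
Total = 66 + 731 + 320 = 1117

1117 days


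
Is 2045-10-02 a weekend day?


Anchor: Jan 1, 2045. With p = 2045 - 1 = 2044: (p + p//4 - p//100 + p//400) mod 7 = (2044 + 511 - 20 + 5) mod 7 = 2540 mod 7 = 6 -> Sunday (Mon=0 ... Sun=6)
Day of year: 275; offset = 274
Weekday index = (6 + 274) mod 7 = 0 -> Monday
Weekend days: Saturday, Sunday

No


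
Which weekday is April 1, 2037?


Target: April 1, 2037
Anchor: Jan 1, 2037. With p = 2037 - 1 = 2036: (p + p//4 - p//100 + p//400) mod 7 = (2036 + 509 - 20 + 5) mod 7 = 2530 mod 7 = 3 -> Thursday (Mon=0 ... Sun=6)
Days before April (Jan-Mar): 90 days
Weekday index = (3 + 90) mod 7 = 2

Wednesday


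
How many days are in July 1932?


July 1932

31 days


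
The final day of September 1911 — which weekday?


September 1911 has 30 days
Anchor: Jan 1, 1911. With p = 1911 - 1 = 1910: (p + p//4 - p//100 + p//400) mod 7 = (1910 + 477 - 19 + 4) mod 7 = 2372 mod 7 = 6 -> Sunday (Mon=0 ... Sun=6)
Days before September (Jan-Aug): 243; September 1 index = (6 + 243) mod 7 = 4 -> Friday
Last day offset: 30 - 1 = 29 days
Weekday index = (4 + 29) mod 7 = 5

Saturday, September 30


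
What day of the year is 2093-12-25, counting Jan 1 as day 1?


Date: December 25, 2093
Days in months 1 through 11: 334
Plus 25 days in December

Day of year: 359


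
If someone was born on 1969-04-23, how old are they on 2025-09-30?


Birth: 1969-04-23
Reference: 2025-09-30
Year difference: 2025 - 1969 = 56

56 years old


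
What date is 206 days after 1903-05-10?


Start: 1903-05-10, add 206 days
May 1903 has 31 days: 31 - 10 = 21 days to May 31 -> 185 left
June 1903 has 30 days -> 155 left
July 1903 has 31 days -> 124 left
August 1903 has 31 days -> 93 left
September 1903 has 30 days -> 63 left
October 1903 has 31 days -> 32 left
November 1903 has 30 days -> 2 left
December 1903: 2 <= 31 -> lands on December 2

Result: 1903-12-02


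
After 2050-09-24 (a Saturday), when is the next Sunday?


Current: Saturday
Target: Sunday
Days ahead: 1

Next Sunday: 2050-09-25


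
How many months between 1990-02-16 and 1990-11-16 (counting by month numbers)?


From February 1990 to November 1990
0 years * 12 = 0 months, plus 9 months = 9

9 months


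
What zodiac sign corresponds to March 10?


Date: March 10
Conventional tropical zodiac dates: Pisces from February 19 onward; Aries starts March 21
March 10 falls within the Pisces range

Pisces


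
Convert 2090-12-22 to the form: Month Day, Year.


ISO 2090-12-22 parses as year=2090, month=12, day=22
Month 12 -> December

December 22, 2090


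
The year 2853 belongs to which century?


Century = (year - 1) // 100 + 1
= (2853 - 1) // 100 + 1
= 2852 // 100 + 1
= 28 + 1

29th century


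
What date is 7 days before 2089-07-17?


Start: 2089-07-17, subtract 7 days
17 - 7 = 10 stays within July 2089

Result: 2089-07-10


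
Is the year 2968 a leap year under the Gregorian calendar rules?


Gregorian leap year rule: divisible by 4, but not by 100, unless also by 400.
2968 is divisible by 4 but not 100 -> leap year

Yes


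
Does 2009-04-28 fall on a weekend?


Anchor: Jan 1, 2009. With p = 2009 - 1 = 2008: (p + p//4 - p//100 + p//400) mod 7 = (2008 + 502 - 20 + 5) mod 7 = 2495 mod 7 = 3 -> Thursday (Mon=0 ... Sun=6)
Day of year: 118; offset = 117
Weekday index = (3 + 117) mod 7 = 1 -> Tuesday
Weekend days: Saturday, Sunday

No


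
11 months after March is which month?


March is month 3
3 + 11 = 14; wrap: 14 - 12 = 2

February


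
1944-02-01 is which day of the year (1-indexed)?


Date: February 1, 1944
Days in months 1 through 1: 31
Plus 1 days in February

Day of year: 32


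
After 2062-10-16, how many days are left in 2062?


Day of year: 289 of 365
Remaining = 365 - 289

76 days


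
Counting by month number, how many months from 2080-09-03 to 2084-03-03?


From September 2080 to March 2084
4 years * 12 = 48 months, minus 6 months = 42

42 months


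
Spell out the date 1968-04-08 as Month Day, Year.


ISO 1968-04-08 parses as year=1968, month=04, day=08
Month 4 -> April

April 8, 1968


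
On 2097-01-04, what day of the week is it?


Date: January 4, 2097
Anchor: Jan 1, 2097. With p = 2097 - 1 = 2096: (p + p//4 - p//100 + p//400) mod 7 = (2096 + 524 - 20 + 5) mod 7 = 2605 mod 7 = 1 -> Tuesday (Mon=0 ... Sun=6)
Days into year = 4 - 1 = 3
Weekday index = (1 + 3) mod 7 = 4

Day of the week: Friday


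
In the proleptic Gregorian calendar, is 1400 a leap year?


Gregorian leap year rule: divisible by 4, but not by 100, unless also by 400.
1400 is divisible by 100 but not 400 -> not a leap year

No


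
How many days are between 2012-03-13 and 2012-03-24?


From 2012-03-13 to 2012-03-24
2012-03-13: days before March = 31 + 29 = 60 (2012 is a leap year); day of year = 60 + 13 = 73
2012-03-24: days before March = 31 + 29 = 60 (2012 is a leap year); day of year = 60 + 24 = 84
Same year: 84 - 73 = 11

11 days


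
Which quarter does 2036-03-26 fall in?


Month: March (month 3)
Q1: Jan-Mar, Q2: Apr-Jun, Q3: Jul-Sep, Q4: Oct-Dec

Q1


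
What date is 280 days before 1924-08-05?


Start: 1924-08-05, subtract 280 days
Back 5 days from August 5 reaches July 31, 1924 -> 275 left
July 1924 has 31 days -> back to June 30, 1924 -> 244 left
June 1924 has 30 days -> back to May 31, 1924 -> 214 left
May 1924 has 31 days -> back to April 30, 1924 -> 183 left
April 1924 has 30 days -> back to March 31, 1924 -> 153 left
March 1924 has 31 days -> back to February 29, 1924 -> 122 left
February 1924 has 29 days -> back to January 31, 1924 -> 93 left
January 1924 has 31 days -> back to December 31, 1923 -> 62 left
December 1923 has 31 days -> back to November 30, 1923 -> 31 left
November 1923 has 30 days -> back to October 31, 1923 -> 1 left
October 1923: 31 - 1 = 30 -> lands on October 30

Result: 1923-10-30


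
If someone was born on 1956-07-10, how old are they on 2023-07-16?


Birth: 1956-07-10
Reference: 2023-07-16
Year difference: 2023 - 1956 = 67

67 years old


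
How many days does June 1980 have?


June 1980

30 days


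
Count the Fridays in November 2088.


November 2088 has 30 days
Anchor: Jan 1, 2088. With p = 2088 - 1 = 2087: (p + p//4 - p//100 + p//400) mod 7 = (2087 + 521 - 20 + 5) mod 7 = 2593 mod 7 = 3 -> Thursday (Mon=0 ... Sun=6)
Days before November (Jan-Oct): 305; November 1 index = (3 + 305) mod 7 = 0 -> Monday
First Friday is November 5
Fridays: 5, 12, 19, 26

4 Fridays


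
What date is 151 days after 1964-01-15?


Start: 1964-01-15, add 151 days
January 1964 has 31 days: 31 - 15 = 16 days to January 31 -> 135 left
February 1964 has 29 days -> 106 left
March 1964 has 31 days -> 75 left
April 1964 has 30 days -> 45 left
May 1964 has 31 days -> 14 left
June 1964: 14 <= 30 -> lands on June 14

Result: 1964-06-14


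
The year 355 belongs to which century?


Century = (year - 1) // 100 + 1
= (355 - 1) // 100 + 1
= 354 // 100 + 1
= 3 + 1

4th century


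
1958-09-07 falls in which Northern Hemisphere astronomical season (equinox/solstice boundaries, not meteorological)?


Date: September 7
Astronomical Summer (approx.; exact equinox/solstice day varies by year): June 21 to September 21
September 7 falls within the Summer window

Summer


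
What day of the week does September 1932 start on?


Target: September 1, 1932
Anchor: Jan 1, 1932. With p = 1932 - 1 = 1931: (p + p//4 - p//100 + p//400) mod 7 = (1931 + 482 - 19 + 4) mod 7 = 2398 mod 7 = 4 -> Friday (Mon=0 ... Sun=6)
Days before September (Jan-Aug): 244 days
Weekday index = (4 + 244) mod 7 = 3

Thursday


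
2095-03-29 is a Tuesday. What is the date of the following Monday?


Current: Tuesday
Target: Monday
Days ahead: 6

Next Monday: 2095-04-04


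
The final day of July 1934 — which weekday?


July 1934 has 31 days
Anchor: Jan 1, 1934. With p = 1934 - 1 = 1933: (p + p//4 - p//100 + p//400) mod 7 = (1933 + 483 - 19 + 4) mod 7 = 2401 mod 7 = 0 -> Monday (Mon=0 ... Sun=6)
Days before July (Jan-Jun): 181; July 1 index = (0 + 181) mod 7 = 6 -> Sunday
Last day offset: 31 - 1 = 30 days
Weekday index = (6 + 30) mod 7 = 1

Tuesday, July 31


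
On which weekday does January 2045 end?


January 2045 has 31 days
Anchor: Jan 1, 2045. With p = 2045 - 1 = 2044: (p + p//4 - p//100 + p//400) mod 7 = (2044 + 511 - 20 + 5) mod 7 = 2540 mod 7 = 6 -> Sunday (Mon=0 ... Sun=6)
January 1 is the anchor itself -> Sunday
Last day offset: 31 - 1 = 30 days
Weekday index = (6 + 30) mod 7 = 1

Tuesday, January 31


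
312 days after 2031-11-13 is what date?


Start: 2031-11-13, add 312 days
November 2031 has 30 days: 30 - 13 = 17 days to November 30 -> 295 left
December 2031 has 31 days -> 264 left
January 2032 has 31 days -> 233 left
February 2032 has 29 days -> 204 left
March 2032 has 31 days -> 173 left
April 2032 has 30 days -> 143 left
May 2032 has 31 days -> 112 left
June 2032 has 30 days -> 82 left
July 2032 has 31 days -> 51 left
August 2032 has 31 days -> 20 left
September 2032: 20 <= 30 -> lands on September 20

Result: 2032-09-20


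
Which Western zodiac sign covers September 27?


Date: September 27
Conventional tropical zodiac dates: Libra from September 23 onward; Scorpio starts October 23
September 27 falls within the Libra range

Libra


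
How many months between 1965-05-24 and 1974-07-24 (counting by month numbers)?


From May 1965 to July 1974
9 years * 12 = 108 months, plus 2 months = 110

110 months


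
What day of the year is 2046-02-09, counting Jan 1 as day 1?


Date: February 9, 2046
Days in months 1 through 1: 31
Plus 9 days in February

Day of year: 40


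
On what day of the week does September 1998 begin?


Target: September 1, 1998
Anchor: Jan 1, 1998. With p = 1998 - 1 = 1997: (p + p//4 - p//100 + p//400) mod 7 = (1997 + 499 - 19 + 4) mod 7 = 2481 mod 7 = 3 -> Thursday (Mon=0 ... Sun=6)
Days before September (Jan-Aug): 243 days
Weekday index = (3 + 243) mod 7 = 1

Tuesday


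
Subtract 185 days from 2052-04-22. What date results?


Start: 2052-04-22, subtract 185 days
Back 22 days from April 22 reaches March 31, 2052 -> 163 left
March 2052 has 31 days -> back to February 29, 2052 -> 132 left
February 2052 has 29 days -> back to January 31, 2052 -> 103 left
January 2052 has 31 days -> back to December 31, 2051 -> 72 left
December 2051 has 31 days -> back to November 30, 2051 -> 41 left
November 2051 has 30 days -> back to October 31, 2051 -> 11 left
October 2051: 31 - 11 = 20 -> lands on October 20

Result: 2051-10-20


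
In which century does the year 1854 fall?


Century = (year - 1) // 100 + 1
= (1854 - 1) // 100 + 1
= 1853 // 100 + 1
= 18 + 1

19th century


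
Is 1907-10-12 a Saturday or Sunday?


Anchor: Jan 1, 1907. With p = 1907 - 1 = 1906: (p + p//4 - p//100 + p//400) mod 7 = (1906 + 476 - 19 + 4) mod 7 = 2367 mod 7 = 1 -> Tuesday (Mon=0 ... Sun=6)
Day of year: 285; offset = 284
Weekday index = (1 + 284) mod 7 = 5 -> Saturday
Weekend days: Saturday, Sunday

Yes


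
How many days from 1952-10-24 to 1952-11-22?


From 1952-10-24 to 1952-11-22
1952-10-24: days before October = 31 + 29 + 31 + 30 + 31 + 30 + 31 + 31 + 30 = 274 (1952 is a leap year); day of year = 274 + 24 = 298
1952-11-22: days before November = 31 + 29 + 31 + 30 + 31 + 30 + 31 + 31 + 30 + 31 = 305 (1952 is a leap year); day of year = 305 + 22 = 327
Same year: 327 - 298 = 29

29 days


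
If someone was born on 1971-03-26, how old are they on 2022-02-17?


Birth: 1971-03-26
Reference: 2022-02-17
Year difference: 2022 - 1971 = 51
Birthday not yet reached in 2022, subtract 1

50 years old
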